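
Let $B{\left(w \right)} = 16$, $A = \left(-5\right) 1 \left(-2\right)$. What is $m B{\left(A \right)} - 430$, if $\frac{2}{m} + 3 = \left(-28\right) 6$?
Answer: $- \frac{73562}{171} \approx -430.19$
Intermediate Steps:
$m = - \frac{2}{171}$ ($m = \frac{2}{-3 - 168} = \frac{2}{-171} = 2 \left(- \frac{1}{171}\right) = - \frac{2}{171} \approx -0.011696$)
$A = 10$ ($A = \left(-5\right) \left(-2\right) = 10$)
$m B{\left(A \right)} - 430 = \left(- \frac{2}{171}\right) 16 - 430 = - \frac{32}{171} - 430 = - \frac{73562}{171}$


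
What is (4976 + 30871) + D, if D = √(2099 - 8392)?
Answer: 35847 + I*√6293 ≈ 35847.0 + 79.328*I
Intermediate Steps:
D = I*√6293 (D = √(-6293) = I*√6293 ≈ 79.328*I)
(4976 + 30871) + D = (4976 + 30871) + I*√6293 = 35847 + I*√6293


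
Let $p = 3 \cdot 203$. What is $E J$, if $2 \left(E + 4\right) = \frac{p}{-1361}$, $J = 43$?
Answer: $- \frac{494371}{2722} \approx -181.62$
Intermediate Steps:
$p = 609$
$E = - \frac{11497}{2722}$ ($E = -4 + \frac{609 \frac{1}{-1361}}{2} = -4 + \frac{609 \left(- \frac{1}{1361}\right)}{2} = -4 + \frac{1}{2} \left(- \frac{609}{1361}\right) = -4 - \frac{609}{2722} = - \frac{11497}{2722} \approx -4.2237$)
$E J = \left(- \frac{11497}{2722}\right) 43 = - \frac{494371}{2722}$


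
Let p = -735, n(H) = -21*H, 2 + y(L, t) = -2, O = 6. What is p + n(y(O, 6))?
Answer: -651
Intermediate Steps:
y(L, t) = -4 (y(L, t) = -2 - 2 = -4)
p + n(y(O, 6)) = -735 - 21*(-4) = -735 + 84 = -651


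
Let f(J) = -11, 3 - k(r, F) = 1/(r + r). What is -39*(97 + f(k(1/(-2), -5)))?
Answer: -3354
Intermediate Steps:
k(r, F) = 3 - 1/(2*r) (k(r, F) = 3 - 1/(r + r) = 3 - 1/(2*r))
-39*(97 + f(k(1/(-2), -5))) = -39*(97 - 11) = -39*86 = -3354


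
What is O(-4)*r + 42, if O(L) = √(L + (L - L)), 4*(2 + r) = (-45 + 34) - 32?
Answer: 42 - 51*I/2 ≈ 42.0 - 25.5*I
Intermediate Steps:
r = -51/4 (r = -2 + ((-45 + 34) - 32)/4 = -2 + (-11 - 32)/4 = -2 + (¼)*(-43) = -2 - 43/4 = -51/4 ≈ -12.750)
O(L) = √L (O(L) = √(L + 0) = √L)
O(-4)*r + 42 = √(-4)*(-51/4) + 42 = (2*I)*(-51/4) + 42 = -51*I/2 + 42 = 42 - 51*I/2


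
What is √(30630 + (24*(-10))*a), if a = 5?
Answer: 3*√3270 ≈ 171.55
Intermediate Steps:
√(30630 + (24*(-10))*a) = √(30630 + (24*(-10))*5) = √(30630 - 240*5) = √(30630 - 1200) = √29430 = 3*√3270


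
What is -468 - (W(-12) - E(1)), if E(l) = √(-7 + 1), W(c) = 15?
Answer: -483 + I*√6 ≈ -483.0 + 2.4495*I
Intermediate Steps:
E(l) = I*√6 (E(l) = √(-6) = I*√6)
-468 - (W(-12) - E(1)) = -468 - (15 - I*√6) = -468 + (-15 + I*√6) = -483 + I*√6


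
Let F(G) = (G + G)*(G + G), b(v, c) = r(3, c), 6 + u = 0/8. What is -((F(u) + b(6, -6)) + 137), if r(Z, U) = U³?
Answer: -65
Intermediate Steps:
u = -6 (u = -6 + 0/8 = -6 + 0*(⅛) = -6 + 0 = -6)
b(v, c) = c³
F(G) = 4*G² (F(G) = (2*G)*(2*G) = 4*G²)
-((F(u) + b(6, -6)) + 137) = -((4*(-6)² + (-6)³) + 137) = -((4*36 - 216) + 137) = -((144 - 216) + 137) = -(-72 + 137) = -1*65 = -65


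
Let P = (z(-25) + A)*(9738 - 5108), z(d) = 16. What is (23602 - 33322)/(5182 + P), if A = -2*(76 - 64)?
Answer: 4860/15929 ≈ 0.30510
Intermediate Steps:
A = -24 (A = -2*12 = -24)
P = -37040 (P = (16 - 24)*(9738 - 5108) = -8*4630 = -37040)
(23602 - 33322)/(5182 + P) = (23602 - 33322)/(5182 - 37040) = -9720/(-31858) = -9720*(-1/31858) = 4860/15929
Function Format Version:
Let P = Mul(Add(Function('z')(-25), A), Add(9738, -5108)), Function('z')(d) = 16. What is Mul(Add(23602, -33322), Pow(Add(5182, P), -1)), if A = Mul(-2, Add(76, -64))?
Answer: Rational(4860, 15929) ≈ 0.30510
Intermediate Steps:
A = -24 (A = Mul(-2, 12) = -24)
P = -37040 (P = Mul(Add(16, -24), Add(9738, -5108)) = Mul(-8, 4630) = -37040)
Mul(Add(23602, -33322), Pow(Add(5182, P), -1)) = Mul(Add(23602, -33322), Pow(Add(5182, -37040), -1)) = Mul(-9720, Pow(-31858, -1)) = Mul(-9720, Rational(-1, 31858)) = Rational(4860, 15929)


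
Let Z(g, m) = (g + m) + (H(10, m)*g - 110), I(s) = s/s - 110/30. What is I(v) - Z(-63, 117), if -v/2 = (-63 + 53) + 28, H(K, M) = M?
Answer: 22273/3 ≈ 7424.3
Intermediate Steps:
v = -36 (v = -2*((-63 + 53) + 28) = -2*(-10 + 28) = -2*18 = -36)
I(s) = -8/3 (I(s) = 1 - 110*1/30 = 1 - 11/3 = -8/3)
Z(g, m) = -110 + g + m + g*m (Z(g, m) = (g + m) + (m*g - 110) = (g + m) + (g*m - 110) = (g + m) + (-110 + g*m) = -110 + g + m + g*m)
I(v) - Z(-63, 117) = -8/3 - (-110 - 63 + 117 - 63*117) = -8/3 - (-110 - 63 + 117 - 7371) = -8/3 - 1*(-7427) = -8/3 + 7427 = 22273/3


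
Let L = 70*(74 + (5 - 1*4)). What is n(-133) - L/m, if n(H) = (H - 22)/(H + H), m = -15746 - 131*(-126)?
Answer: -3365/532 ≈ -6.3252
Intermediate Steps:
L = 5250 (L = 70*(74 + (5 - 4)) = 70*(74 + 1) = 70*75 = 5250)
m = 760 (m = -15746 - 1*(-16506) = -15746 + 16506 = 760)
n(H) = (-22 + H)/(2*H) (n(H) = (-22 + H)/((2*H)) = (-22 + H)*(1/(2*H)) = (-22 + H)/(2*H))
n(-133) - L/m = (½)*(-22 - 133)/(-133) - 5250/760 = (½)*(-1/133)*(-155) - 5250/760 = 155/266 - 1*525/76 = 155/266 - 525/76 = -3365/532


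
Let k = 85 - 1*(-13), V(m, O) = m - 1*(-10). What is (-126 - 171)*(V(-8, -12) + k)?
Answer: -29700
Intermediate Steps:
V(m, O) = 10 + m (V(m, O) = m + 10 = 10 + m)
k = 98 (k = 85 + 13 = 98)
(-126 - 171)*(V(-8, -12) + k) = (-126 - 171)*((10 - 8) + 98) = -297*(2 + 98) = -297*100 = -29700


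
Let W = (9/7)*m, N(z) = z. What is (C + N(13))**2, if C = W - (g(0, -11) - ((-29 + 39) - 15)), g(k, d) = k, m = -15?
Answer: 6241/49 ≈ 127.37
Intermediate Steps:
W = -135/7 (W = (9/7)*(-15) = -135/7 ≈ -19.286)
C = -170/7 (C = -135/7 - (0 - ((-29 + 39) - 15)) = -135/7 - (0 - (10 - 15)) = -135/7 - (0 - 1*(-5)) = -135/7 - (0 + 5) = -135/7 - 1*5 = -135/7 - 5 = -170/7 ≈ -24.286)
(C + N(13))**2 = (-170/7 + 13)**2 = (-79/7)**2 = 6241/49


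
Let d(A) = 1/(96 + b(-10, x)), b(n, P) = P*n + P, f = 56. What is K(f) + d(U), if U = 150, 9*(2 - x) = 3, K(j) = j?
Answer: 4537/81 ≈ 56.012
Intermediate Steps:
x = 5/3 (x = 2 - ⅑*3 = 2 - ⅓ = 5/3 ≈ 1.6667)
b(n, P) = P + P*n
d(A) = 1/81 (d(A) = 1/(96 + 5*(1 - 10)/3) = 1/(96 + (5/3)*(-9)) = 1/(96 - 15) = 1/81)
K(f) + d(U) = 56 + 1/81 = 4537/81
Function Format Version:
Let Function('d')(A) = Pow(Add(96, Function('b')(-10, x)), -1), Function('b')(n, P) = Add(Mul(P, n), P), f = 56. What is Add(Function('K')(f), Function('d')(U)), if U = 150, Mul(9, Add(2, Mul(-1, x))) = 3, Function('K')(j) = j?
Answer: Rational(4537, 81) ≈ 56.012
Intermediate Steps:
x = Rational(5, 3) (x = Add(2, Mul(Rational(-1, 9), 3)) = Add(2, Rational(-1, 3)) = Rational(5, 3) ≈ 1.6667)
Function('b')(n, P) = Add(P, Mul(P, n))
Function('d')(A) = Rational(1, 81) (Function('d')(A) = Pow(Add(96, Mul(Rational(5, 3), Add(1, -10))), -1) = Pow(Add(96, Mul(Rational(5, 3), -9)), -1) = Pow(Add(96, -15), -1) = Pow(81, -1) = Rational(1, 81))
Add(Function('K')(f), Function('d')(U)) = Add(56, Rational(1, 81)) = Rational(4537, 81)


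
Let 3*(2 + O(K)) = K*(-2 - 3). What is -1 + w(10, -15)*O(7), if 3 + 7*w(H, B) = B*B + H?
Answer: -9533/21 ≈ -453.95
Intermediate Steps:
O(K) = -2 - 5*K/3 (O(K) = -2 + (K*(-2 - 3))/3 = -2 + (K*(-5))/3 = -2 + (-5*K)/3 = -2 - 5*K/3)
w(H, B) = -3/7 + H/7 + B²/7 (w(H, B) = -3/7 + (B*B + H)/7 = -3/7 + (B² + H)/7 = -3/7 + (H + B²)/7 = -3/7 + (H/7 + B²/7) = -3/7 + H/7 + B²/7)
-1 + w(10, -15)*O(7) = -1 + (-3/7 + (⅐)*10 + (⅐)*(-15)²)*(-2 - 5/3*7) = -1 + (-3/7 + 10/7 + (⅐)*225)*(-2 - 35/3) = -1 + (-3/7 + 10/7 + 225/7)*(-41/3) = -1 + (232/7)*(-41/3) = -1 - 9512/21 = -9533/21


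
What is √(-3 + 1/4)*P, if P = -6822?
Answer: -3411*I*√11 ≈ -11313.0*I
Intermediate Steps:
√(-3 + 1/4)*P = √(-3 + 1/4)*(-6822) = √(-3 + ¼)*(-6822) = √(-11/4)*(-6822) = (I*√11/2)*(-6822) = -3411*I*√11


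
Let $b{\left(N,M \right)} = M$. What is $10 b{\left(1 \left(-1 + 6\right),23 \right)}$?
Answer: $230$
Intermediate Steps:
$10 b{\left(1 \left(-1 + 6\right),23 \right)} = 10 \cdot 23 = 230$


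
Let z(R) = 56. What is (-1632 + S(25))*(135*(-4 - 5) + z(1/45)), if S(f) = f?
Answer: 1862513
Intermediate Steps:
(-1632 + S(25))*(135*(-4 - 5) + z(1/45)) = (-1632 + 25)*(135*(-4 - 5) + 56) = -1607*(135*(-9) + 56) = -1607*(-1215 + 56) = -1607*(-1159) = 1862513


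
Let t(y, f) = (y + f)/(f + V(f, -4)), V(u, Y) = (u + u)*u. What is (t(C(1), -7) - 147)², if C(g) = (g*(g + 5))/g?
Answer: 178970884/8281 ≈ 21612.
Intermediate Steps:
V(u, Y) = 2*u² (V(u, Y) = (2*u)*u = 2*u²)
C(g) = 5 + g (C(g) = (g*(5 + g))/g = 5 + g)
t(y, f) = (f + y)/(f + 2*f²) (t(y, f) = (y + f)/(f + 2*f²) = (f + y)/(f + 2*f²))
(t(C(1), -7) - 147)² = ((-7 + (5 + 1))/((-7)*(1 + 2*(-7))) - 147)² = (-(-7 + 6)/(7*(1 - 14)) - 147)² = (-⅐*(-1)/(-13) - 147)² = (-⅐*(-1/13)*(-1) - 147)² = (-1/91 - 147)² = (-13378/91)² = 178970884/8281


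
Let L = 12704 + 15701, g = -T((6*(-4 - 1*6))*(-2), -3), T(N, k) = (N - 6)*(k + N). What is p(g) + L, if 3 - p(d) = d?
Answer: 41746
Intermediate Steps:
T(N, k) = (-6 + N)*(N + k)
g = -13338 (g = -(((6*(-4 - 1*6))*(-2))² - 6*6*(-4 - 1*6)*(-2) - 6*(-3) + ((6*(-4 - 1*6))*(-2))*(-3)) = -(((6*(-4 - 6))*(-2))² - 6*6*(-4 - 6)*(-2) + 18 + ((6*(-4 - 6))*(-2))*(-3)) = -(((6*(-10))*(-2))² - 6*6*(-10)*(-2) + 18 + ((6*(-10))*(-2))*(-3)) = -((-60*(-2))² - (-360)*(-2) + 18 - 60*(-2)*(-3)) = -(120² - 6*120 + 18 + 120*(-3)) = -(14400 - 720 + 18 - 360) = -1*13338 = -13338)
p(d) = 3 - d
L = 28405
p(g) + L = (3 - 1*(-13338)) + 28405 = (3 + 13338) + 28405 = 13341 + 28405 = 41746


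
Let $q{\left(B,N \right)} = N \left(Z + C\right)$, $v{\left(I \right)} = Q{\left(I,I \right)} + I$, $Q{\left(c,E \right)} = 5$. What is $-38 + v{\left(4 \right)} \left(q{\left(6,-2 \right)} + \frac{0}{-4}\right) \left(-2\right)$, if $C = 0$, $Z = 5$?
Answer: $142$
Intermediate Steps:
$v{\left(I \right)} = 5 + I$
$q{\left(B,N \right)} = 5 N$ ($q{\left(B,N \right)} = N \left(5 + 0\right) = N 5 = 5 N$)
$-38 + v{\left(4 \right)} \left(q{\left(6,-2 \right)} + \frac{0}{-4}\right) \left(-2\right) = -38 + \left(5 + 4\right) \left(5 \left(-2\right) + \frac{0}{-4}\right) \left(-2\right) = -38 + 9 \left(-10 + 0 \left(- \frac{1}{4}\right)\right) \left(-2\right) = -38 + 9 \left(-10 + 0\right) \left(-2\right) = -38 + 9 \left(\left(-10\right) \left(-2\right)\right) = -38 + 9 \cdot 20 = -38 + 180 = 142$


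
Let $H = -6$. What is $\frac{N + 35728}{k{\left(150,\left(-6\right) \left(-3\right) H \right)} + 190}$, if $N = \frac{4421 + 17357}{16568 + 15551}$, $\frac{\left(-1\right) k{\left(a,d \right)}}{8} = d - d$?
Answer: $\frac{6039839}{32119} \approx 188.05$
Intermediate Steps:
$k{\left(a,d \right)} = 0$ ($k{\left(a,d \right)} = - 8 \left(d - d\right) = \left(-8\right) 0 = 0$)
$N = \frac{21778}{32119} \approx 0.67804$
$\frac{N + 35728}{k{\left(150,\left(-6\right) \left(-3\right) H \right)} + 190} = \frac{\frac{21778}{32119} + 35728}{0 + 190} = \frac{1147569410}{32119 \cdot 190} = \frac{1147569410}{32119} \cdot \frac{1}{190} = \frac{6039839}{32119}$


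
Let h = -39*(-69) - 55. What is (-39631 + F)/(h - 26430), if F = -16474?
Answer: 56105/23794 ≈ 2.3579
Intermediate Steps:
h = 2636 (h = 2691 - 55 = 2636)
(-39631 + F)/(h - 26430) = (-39631 - 16474)/(2636 - 26430) = -56105/(-23794) = -56105*(-1/23794) = 56105/23794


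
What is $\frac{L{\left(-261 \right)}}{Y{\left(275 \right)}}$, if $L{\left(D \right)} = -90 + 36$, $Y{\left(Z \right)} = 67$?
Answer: $- \frac{54}{67} \approx -0.80597$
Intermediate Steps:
$L{\left(D \right)} = -54$
$\frac{L{\left(-261 \right)}}{Y{\left(275 \right)}} = - \frac{54}{67}$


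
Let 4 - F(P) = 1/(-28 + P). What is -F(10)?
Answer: -73/18 ≈ -4.0556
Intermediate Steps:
F(P) = 4 - 1/(-28 + P)
-F(10) = -(-113 + 4*10)/(-28 + 10) = -(-113 + 40)/(-18) = -(-1)*(-73)/18 = -1*73/18 = -73/18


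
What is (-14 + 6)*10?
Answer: -80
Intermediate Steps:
(-14 + 6)*10 = -8*10 = -80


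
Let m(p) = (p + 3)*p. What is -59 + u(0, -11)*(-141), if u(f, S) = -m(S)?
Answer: 12349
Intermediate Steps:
m(p) = p*(3 + p) (m(p) = (3 + p)*p = p*(3 + p))
u(f, S) = -S*(3 + S)
-59 + u(0, -11)*(-141) = -59 - 1*(-11)*(3 - 11)*(-141) = -59 - 1*(-11)*(-8)*(-141) = -59 - 88*(-141) = -59 + 12408 = 12349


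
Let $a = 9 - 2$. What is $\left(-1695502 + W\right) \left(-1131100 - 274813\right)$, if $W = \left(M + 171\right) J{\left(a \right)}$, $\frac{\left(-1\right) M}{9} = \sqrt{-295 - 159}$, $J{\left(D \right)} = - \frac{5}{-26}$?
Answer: $\frac{61975733830861}{26} + \frac{63266085 i \sqrt{454}}{26} \approx 2.3837 \cdot 10^{12} + 5.1847 \cdot 10^{7} i$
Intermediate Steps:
$a = 7$ ($a = 9 - 2 = 7$)
$J{\left(D \right)} = \frac{5}{26}$ ($J{\left(D \right)} = \left(-5\right) \left(- \frac{1}{26}\right) = \frac{5}{26}$)
$M = - 9 i \sqrt{454}$ ($M = - 9 \sqrt{-295 - 159} = - 9 \sqrt{-454} = - 9 i \sqrt{454} \approx - 191.77 i$)
$W = \frac{855}{26} - \frac{45 i \sqrt{454}}{26}$ ($W = \left(- 9 i \sqrt{454} + 171\right) \frac{5}{26} = \left(171 - 9 i \sqrt{454}\right) \frac{5}{26} = \frac{855}{26} - \frac{45 i \sqrt{454}}{26} \approx 32.885 - 36.878 i$)
$\left(-1695502 + W\right) \left(-1131100 - 274813\right) = \left(-1695502 + \left(\frac{855}{26} - \frac{45 i \sqrt{454}}{26}\right)\right) \left(-1131100 - 274813\right) = \left(- \frac{44082197}{26} - \frac{45 i \sqrt{454}}{26}\right) \left(-1405913\right) = \frac{61975733830861}{26} + \frac{63266085 i \sqrt{454}}{26}$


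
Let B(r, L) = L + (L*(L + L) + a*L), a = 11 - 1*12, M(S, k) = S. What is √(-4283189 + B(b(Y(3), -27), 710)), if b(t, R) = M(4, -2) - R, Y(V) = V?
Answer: I*√3274989 ≈ 1809.7*I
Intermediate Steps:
b(t, R) = 4 - R
a = -1 (a = 11 - 12 = -1)
B(r, L) = 2*L² (B(r, L) = L + (L*(L + L) - L) = L + (L*(2*L) - L) = L + (2*L² - L) = L + (-L + 2*L²) = 2*L²)
√(-4283189 + B(b(Y(3), -27), 710)) = √(-4283189 + 2*710²) = √(-4283189 + 2*504100) = √(-4283189 + 1008200) = √(-3274989) = I*√3274989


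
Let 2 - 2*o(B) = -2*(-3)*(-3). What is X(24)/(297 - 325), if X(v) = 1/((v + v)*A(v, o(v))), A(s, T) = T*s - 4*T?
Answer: -1/268800 ≈ -3.7202e-6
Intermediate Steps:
o(B) = 10 (o(B) = 1 - (-2*(-3))*(-3)/2 = 1 - 3*(-3) = 1 - ½*(-18) = 1 + 9 = 10)
A(s, T) = -4*T + T*s
X(v) = 1/(2*v*(-40 + 10*v)) (X(v) = 1/((v + v)*((10*(-4 + v)))) = 1/(((2*v))*(-40 + 10*v)) = (1/(2*v))/(-40 + 10*v) = 1/(2*v*(-40 + 10*v)))
X(24)/(297 - 325) = ((1/20)/(24*(-4 + 24)))/(297 - 325) = ((1/20)*(1/24)/20)/(-28) = ((1/20)*(1/24)*(1/20))*(-1/28) = (1/9600)*(-1/28) = -1/268800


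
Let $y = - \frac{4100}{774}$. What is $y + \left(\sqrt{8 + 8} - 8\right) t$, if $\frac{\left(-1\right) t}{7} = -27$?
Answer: $- \frac{294622}{387} \approx -761.3$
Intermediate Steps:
$t = 189$ ($t = \left(-7\right) \left(-27\right) = 189$)
$y = - \frac{2050}{387}$ ($y = \left(-4100\right) \frac{1}{774} = - \frac{2050}{387} \approx -5.2972$)
$y + \left(\sqrt{8 + 8} - 8\right) t = - \frac{2050}{387} + \left(\sqrt{8 + 8} - 8\right) 189 = - \frac{2050}{387} + \left(\sqrt{16} - 8\right) 189 = - \frac{2050}{387} + \left(4 - 8\right) 189 = - \frac{2050}{387} - 756 = - \frac{294622}{387}$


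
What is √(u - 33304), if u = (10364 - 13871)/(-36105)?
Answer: 3*I*√535975343165/12035 ≈ 182.49*I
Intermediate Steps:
u = 1169/12035 (u = -3507*(-1/36105) = 1169/12035 ≈ 0.097133)
√(u - 33304) = √(1169/12035 - 33304) = √(-400812471/12035) = 3*I*√535975343165/12035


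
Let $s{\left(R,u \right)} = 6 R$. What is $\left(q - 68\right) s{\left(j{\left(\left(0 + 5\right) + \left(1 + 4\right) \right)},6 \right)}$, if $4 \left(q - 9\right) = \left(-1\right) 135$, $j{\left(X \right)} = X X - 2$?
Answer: $-54537$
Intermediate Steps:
$j{\left(X \right)} = -2 + X^{2}$ ($j{\left(X \right)} = X^{2} - 2 = -2 + X^{2}$)
$q = - \frac{99}{4}$ ($q = 9 + \frac{\left(-1\right) 135}{4} = 9 + \frac{1}{4} \left(-135\right) = 9 - \frac{135}{4} = - \frac{99}{4} \approx -24.75$)
$\left(q - 68\right) s{\left(j{\left(\left(0 + 5\right) + \left(1 + 4\right) \right)},6 \right)} = \left(- \frac{99}{4} - 68\right) 6 \left(-2 + \left(\left(0 + 5\right) + \left(1 + 4\right)\right)^{2}\right) = - \frac{371 \cdot 6 \left(-2 + \left(5 + 5\right)^{2}\right)}{4} = - \frac{371 \cdot 6 \left(-2 + 10^{2}\right)}{4} = - \frac{371 \cdot 6 \left(-2 + 100\right)}{4} = - \frac{371 \cdot 6 \cdot 98}{4} = \left(- \frac{371}{4}\right) 588 = -54537$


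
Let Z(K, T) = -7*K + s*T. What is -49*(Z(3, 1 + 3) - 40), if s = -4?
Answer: 3773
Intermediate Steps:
Z(K, T) = -7*K - 4*T
-49*(Z(3, 1 + 3) - 40) = -49*((-7*3 - 4*(1 + 3)) - 40) = -49*((-21 - 4*4) - 40) = -49*((-21 - 16) - 40) = -49*(-37 - 40) = -49*(-77) = 3773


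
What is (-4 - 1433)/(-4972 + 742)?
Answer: 479/1410 ≈ 0.33972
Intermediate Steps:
(-4 - 1433)/(-4972 + 742) = -1437/(-4230) = -1437*(-1/4230) = 479/1410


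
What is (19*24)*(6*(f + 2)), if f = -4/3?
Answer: 1824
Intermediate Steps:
f = -4/3 (f = -4*1/3 = -4/3 ≈ -1.3333)
(19*24)*(6*(f + 2)) = (19*24)*(6*(-4/3 + 2)) = 456*(6*(2/3)) = 456*4 = 1824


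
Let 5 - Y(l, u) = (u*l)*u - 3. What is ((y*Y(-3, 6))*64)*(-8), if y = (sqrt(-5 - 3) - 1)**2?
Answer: 415744 + 237568*I*sqrt(2) ≈ 4.1574e+5 + 3.3597e+5*I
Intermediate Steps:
Y(l, u) = 8 - l*u**2 (Y(l, u) = 5 - ((u*l)*u - 3) = 5 - ((l*u)*u - 3) = 5 - (l*u**2 - 3) = 5 - (-3 + l*u**2) = 5 + (3 - l*u**2) = 8 - l*u**2)
y = (-1 + 2*I*sqrt(2))**2 (y = (sqrt(-8) - 1)**2 = (2*I*sqrt(2) - 1)**2 = (-1 + 2*I*sqrt(2))**2 ≈ -7.0 - 5.6569*I)
((y*Y(-3, 6))*64)*(-8) = (((1 - 2*I*sqrt(2))**2*(8 - 1*(-3)*6**2))*64)*(-8) = (((1 - 2*I*sqrt(2))**2*(8 - 1*(-3)*36))*64)*(-8) = (((1 - 2*I*sqrt(2))**2*(8 + 108))*64)*(-8) = (((1 - 2*I*sqrt(2))**2*116)*64)*(-8) = ((116*(1 - 2*I*sqrt(2))**2)*64)*(-8) = (7424*(1 - 2*I*sqrt(2))**2)*(-8) = -59392*(1 - 2*I*sqrt(2))**2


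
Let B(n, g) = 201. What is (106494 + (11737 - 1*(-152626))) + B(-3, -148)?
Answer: 271058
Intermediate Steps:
(106494 + (11737 - 1*(-152626))) + B(-3, -148) = (106494 + (11737 - 1*(-152626))) + 201 = (106494 + (11737 + 152626)) + 201 = (106494 + 164363) + 201 = 270857 + 201 = 271058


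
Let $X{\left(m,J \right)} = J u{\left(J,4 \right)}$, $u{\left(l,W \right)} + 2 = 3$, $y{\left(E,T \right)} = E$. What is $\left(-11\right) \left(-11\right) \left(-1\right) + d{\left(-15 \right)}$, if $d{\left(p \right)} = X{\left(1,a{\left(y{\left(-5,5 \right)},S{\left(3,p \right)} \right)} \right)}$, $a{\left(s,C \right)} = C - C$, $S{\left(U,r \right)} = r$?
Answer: $-121$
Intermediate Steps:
$u{\left(l,W \right)} = 1$ ($u{\left(l,W \right)} = -2 + 3 = 1$)
$a{\left(s,C \right)} = 0$
$X{\left(m,J \right)} = J$ ($X{\left(m,J \right)} = J 1 = J$)
$d{\left(p \right)} = 0$
$\left(-11\right) \left(-11\right) \left(-1\right) + d{\left(-15 \right)} = \left(-11\right) \left(-11\right) \left(-1\right) + 0 = 121 \left(-1\right) + 0 = -121 + 0 = -121$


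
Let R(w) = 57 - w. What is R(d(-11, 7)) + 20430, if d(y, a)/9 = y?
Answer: 20586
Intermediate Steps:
d(y, a) = 9*y
R(d(-11, 7)) + 20430 = (57 - 9*(-11)) + 20430 = (57 - 1*(-99)) + 20430 = (57 + 99) + 20430 = 156 + 20430 = 20586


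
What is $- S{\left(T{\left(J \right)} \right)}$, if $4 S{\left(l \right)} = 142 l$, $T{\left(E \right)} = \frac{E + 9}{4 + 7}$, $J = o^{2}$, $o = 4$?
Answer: $- \frac{1775}{22} \approx -80.682$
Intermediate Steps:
$J = 16$ ($J = 4^{2} = 16$)
$T{\left(E \right)} = \frac{9}{11} + \frac{E}{11}$ ($T{\left(E \right)} = \frac{9 + E}{11} = \left(9 + E\right) \frac{1}{11} = \frac{9}{11} + \frac{E}{11}$)
$S{\left(l \right)} = \frac{71 l}{2}$ ($S{\left(l \right)} = \frac{142 l}{4} = \frac{71 l}{2}$)
$- S{\left(T{\left(J \right)} \right)} = - \frac{71 \left(\frac{9}{11} + \frac{1}{11} \cdot 16\right)}{2} = - \frac{71 \left(\frac{9}{11} + \frac{16}{11}\right)}{2} = - \frac{71 \cdot 25}{2 \cdot 11} = \left(-1\right) \frac{1775}{22} = - \frac{1775}{22}$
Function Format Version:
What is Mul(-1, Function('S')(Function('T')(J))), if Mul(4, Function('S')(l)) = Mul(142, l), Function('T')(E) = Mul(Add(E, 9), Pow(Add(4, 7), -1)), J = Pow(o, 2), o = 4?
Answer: Rational(-1775, 22) ≈ -80.682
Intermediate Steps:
J = 16 (J = Pow(4, 2) = 16)
Function('T')(E) = Add(Rational(9, 11), Mul(Rational(1, 11), E)) (Function('T')(E) = Mul(Add(9, E), Pow(11, -1)) = Mul(Add(9, E), Rational(1, 11)) = Add(Rational(9, 11), Mul(Rational(1, 11), E)))
Function('S')(l) = Mul(Rational(71, 2), l) (Function('S')(l) = Mul(Rational(1, 4), Mul(142, l)) = Mul(Rational(71, 2), l))
Mul(-1, Function('S')(Function('T')(J))) = Mul(-1, Mul(Rational(71, 2), Add(Rational(9, 11), Mul(Rational(1, 11), 16)))) = Mul(-1, Mul(Rational(71, 2), Add(Rational(9, 11), Rational(16, 11)))) = Mul(-1, Mul(Rational(71, 2), Rational(25, 11))) = Mul(-1, Rational(1775, 22)) = Rational(-1775, 22)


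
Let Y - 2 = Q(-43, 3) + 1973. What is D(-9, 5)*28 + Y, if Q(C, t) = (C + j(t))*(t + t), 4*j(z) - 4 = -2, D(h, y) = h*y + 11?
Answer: 768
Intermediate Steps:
D(h, y) = 11 + h*y
j(z) = ½ (j(z) = 1 + (¼)*(-2) = 1 - ½ = ½)
Q(C, t) = 2*t*(½ + C) (Q(C, t) = (C + ½)*(t + t) = (½ + C)*(2*t) = 2*t*(½ + C))
Y = 1720 (Y = 2 + (3*(1 + 2*(-43)) + 1973) = 2 + (3*(1 - 86) + 1973) = 2 + (3*(-85) + 1973) = 2 + (-255 + 1973) = 2 + 1718 = 1720)
D(-9, 5)*28 + Y = (11 - 9*5)*28 + 1720 = (11 - 45)*28 + 1720 = -34*28 + 1720 = -952 + 1720 = 768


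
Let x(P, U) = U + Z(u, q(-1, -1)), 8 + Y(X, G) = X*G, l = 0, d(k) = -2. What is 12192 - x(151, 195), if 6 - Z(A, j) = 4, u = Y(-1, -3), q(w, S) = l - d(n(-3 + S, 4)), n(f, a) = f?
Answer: 11995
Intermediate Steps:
Y(X, G) = -8 + G*X (Y(X, G) = -8 + X*G = -8 + G*X)
q(w, S) = 2 (q(w, S) = 0 - 1*(-2) = 0 + 2 = 2)
u = -5 (u = -8 - 3*(-1) = -8 + 3 = -5)
Z(A, j) = 2 (Z(A, j) = 6 - 1*4 = 6 - 4 = 2)
x(P, U) = 2 + U (x(P, U) = U + 2 = 2 + U)
12192 - x(151, 195) = 12192 - (2 + 195) = 12192 - 1*197 = 12192 - 197 = 11995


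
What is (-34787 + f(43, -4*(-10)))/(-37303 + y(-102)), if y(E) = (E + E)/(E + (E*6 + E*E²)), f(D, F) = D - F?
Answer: 362136224/388361531 ≈ 0.93247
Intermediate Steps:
y(E) = 2*E/(E³ + 7*E) (y(E) = (2*E)/(E + (6*E + E³)) = (2*E)/(E + (E³ + 6*E)) = (2*E)/(E³ + 7*E) = 2*E/(E³ + 7*E))
(-34787 + f(43, -4*(-10)))/(-37303 + y(-102)) = (-34787 + (43 - (-4)*(-10)))/(-37303 + 2/(7 + (-102)²)) = (-34787 + (43 - 1*40))/(-37303 + 2/(7 + 10404)) = (-34787 + (43 - 40))/(-37303 + 2/10411) = (-34787 + 3)/(-37303 + 2*(1/10411)) = -34784/(-37303 + 2/10411) = -34784/(-388361531/10411) = -34784*(-10411/388361531) = 362136224/388361531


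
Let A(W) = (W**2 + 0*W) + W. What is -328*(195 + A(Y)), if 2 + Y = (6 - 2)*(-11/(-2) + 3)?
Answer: -410328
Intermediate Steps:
Y = 32 (Y = -2 + (6 - 2)*(-11/(-2) + 3) = -2 + 4*(-11*(-1/2) + 3) = -2 + 4*(11/2 + 3) = -2 + 4*(17/2) = -2 + 34 = 32)
A(W) = W + W**2 (A(W) = (W**2 + 0) + W = W**2 + W = W + W**2)
-328*(195 + A(Y)) = -328*(195 + 32*(1 + 32)) = -328*(195 + 32*33) = -328*(195 + 1056) = -328*1251 = -410328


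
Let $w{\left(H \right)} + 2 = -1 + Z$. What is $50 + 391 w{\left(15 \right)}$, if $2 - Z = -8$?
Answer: $2787$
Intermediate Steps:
$Z = 10$ ($Z = 2 - -8 = 2 + 8 = 10$)
$w{\left(H \right)} = 7$ ($w{\left(H \right)} = -2 + \left(-1 + 10\right) = -2 + 9 = 7$)
$50 + 391 w{\left(15 \right)} = 50 + 391 \cdot 7 = 50 + 2737 = 2787$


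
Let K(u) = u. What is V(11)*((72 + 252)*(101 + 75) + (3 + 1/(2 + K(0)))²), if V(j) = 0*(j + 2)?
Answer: 0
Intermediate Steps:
V(j) = 0 (V(j) = 0*(2 + j) = 0)
V(11)*((72 + 252)*(101 + 75) + (3 + 1/(2 + K(0)))²) = 0*((72 + 252)*(101 + 75) + (3 + 1/(2 + 0))²) = 0*(324*176 + (3 + 1/2)²) = 0*(57024 + (3 + ½)²) = 0*(57024 + (7/2)²) = 0*(57024 + 49/4) = 0*(228145/4) = 0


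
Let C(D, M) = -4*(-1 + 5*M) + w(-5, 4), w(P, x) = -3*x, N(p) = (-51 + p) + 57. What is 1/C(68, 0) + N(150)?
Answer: 1247/8 ≈ 155.88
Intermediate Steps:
N(p) = 6 + p
C(D, M) = -8 - 20*M (C(D, M) = -4*(-1 + 5*M) - 3*4 = (4 - 20*M) - 12 = -8 - 20*M)
1/C(68, 0) + N(150) = 1/(-8 - 20*0) + (6 + 150) = 1/(-8 + 0) + 156 = 1/(-8) + 156 = -⅛ + 156 = 1247/8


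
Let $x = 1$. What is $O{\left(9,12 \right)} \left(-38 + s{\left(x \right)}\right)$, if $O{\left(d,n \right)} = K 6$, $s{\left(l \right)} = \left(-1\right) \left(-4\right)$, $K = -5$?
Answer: $1020$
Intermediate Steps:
$s{\left(l \right)} = 4$
$O{\left(d,n \right)} = -30$ ($O{\left(d,n \right)} = \left(-5\right) 6 = -30$)
$O{\left(9,12 \right)} \left(-38 + s{\left(x \right)}\right) = - 30 \left(-38 + 4\right) = \left(-30\right) \left(-34\right) = 1020$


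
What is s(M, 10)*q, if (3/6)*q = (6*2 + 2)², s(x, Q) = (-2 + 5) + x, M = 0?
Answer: 1176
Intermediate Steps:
s(x, Q) = 3 + x
q = 392 (q = 2*(6*2 + 2)² = 2*(12 + 2)² = 2*14² = 2*196 = 392)
s(M, 10)*q = (3 + 0)*392 = 3*392 = 1176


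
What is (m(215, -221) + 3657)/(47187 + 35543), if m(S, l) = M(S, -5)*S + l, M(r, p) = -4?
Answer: 1288/41365 ≈ 0.031137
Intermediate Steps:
m(S, l) = l - 4*S (m(S, l) = -4*S + l = l - 4*S)
(m(215, -221) + 3657)/(47187 + 35543) = ((-221 - 4*215) + 3657)/(47187 + 35543) = ((-221 - 860) + 3657)/82730 = (-1081 + 3657)*(1/82730) = 2576*(1/82730) = 1288/41365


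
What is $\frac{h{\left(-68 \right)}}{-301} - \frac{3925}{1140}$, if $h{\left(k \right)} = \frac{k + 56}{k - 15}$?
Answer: $- \frac{19614391}{5696124} \approx -3.4435$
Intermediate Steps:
$h{\left(k \right)} = \frac{56 + k}{-15 + k}$
$\frac{h{\left(-68 \right)}}{-301} - \frac{3925}{1140} = \frac{\frac{1}{-15 - 68} \left(56 - 68\right)}{-301} - \frac{3925}{1140} = \frac{1}{-83} \left(-12\right) \left(- \frac{1}{301}\right) - \frac{785}{228} = \left(- \frac{1}{83}\right) \left(-12\right) \left(- \frac{1}{301}\right) - \frac{785}{228} = \frac{12}{83} \left(- \frac{1}{301}\right) - \frac{785}{228} = - \frac{12}{24983} - \frac{785}{228} = - \frac{19614391}{5696124}$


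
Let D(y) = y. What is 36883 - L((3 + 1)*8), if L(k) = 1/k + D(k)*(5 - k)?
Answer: 1207903/32 ≈ 37747.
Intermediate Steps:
L(k) = 1/k + k*(5 - k)
36883 - L((3 + 1)*8) = 36883 - (1 + ((3 + 1)*8)²*(5 - (3 + 1)*8))/((3 + 1)*8) = 36883 - (1 + (4*8)²*(5 - 4*8))/(4*8) = 36883 - (1 + 32²*(5 - 1*32))/32 = 36883 - (1 + 1024*(5 - 32))/32 = 36883 - (1 + 1024*(-27))/32 = 36883 - (1 - 27648)/32 = 36883 - (-27647)/32 = 36883 - 1*(-27647/32) = 36883 + 27647/32 = 1207903/32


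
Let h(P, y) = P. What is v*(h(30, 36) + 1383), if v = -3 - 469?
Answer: -666936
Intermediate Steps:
v = -472
v*(h(30, 36) + 1383) = -472*(30 + 1383) = -472*1413 = -666936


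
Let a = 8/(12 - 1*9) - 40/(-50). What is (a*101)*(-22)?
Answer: -115544/15 ≈ -7702.9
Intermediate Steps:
a = 52/15 (a = 8/(12 - 9) - 40*(-1/50) = 8/3 + ⅘ = 52/15 ≈ 3.4667)
(a*101)*(-22) = ((52/15)*101)*(-22) = (5252/15)*(-22) = -115544/15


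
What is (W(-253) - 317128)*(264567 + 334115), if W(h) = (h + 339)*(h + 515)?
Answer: -176369322472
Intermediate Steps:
W(h) = (339 + h)*(515 + h)
(W(-253) - 317128)*(264567 + 334115) = ((174585 + (-253)² + 854*(-253)) - 317128)*(264567 + 334115) = ((174585 + 64009 - 216062) - 317128)*598682 = (22532 - 317128)*598682 = -294596*598682 = -176369322472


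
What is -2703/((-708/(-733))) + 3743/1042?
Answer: -343643919/122956 ≈ -2794.9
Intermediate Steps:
-2703/((-708/(-733))) + 3743/1042 = -2703/((-708*(-1/733))) + 3743*(1/1042) = -2703/708/733 + 3743/1042 = -2703*733/708 + 3743/1042 = -660433/236 + 3743/1042 = -343643919/122956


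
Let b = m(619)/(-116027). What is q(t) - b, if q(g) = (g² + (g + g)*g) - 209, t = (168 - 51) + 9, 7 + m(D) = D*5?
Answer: 5501887401/116027 ≈ 47419.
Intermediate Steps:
m(D) = -7 + 5*D (m(D) = -7 + D*5 = -7 + 5*D)
b = -3088/116027 (b = (-7 + 5*619)/(-116027) = (-7 + 3095)*(-1/116027) = 3088*(-1/116027) = -3088/116027 ≈ -0.026614)
t = 126 (t = 117 + 9 = 126)
q(g) = -209 + 3*g² (q(g) = (g² + (2*g)*g) - 209 = (g² + 2*g²) - 209 = 3*g² - 209 = -209 + 3*g²)
q(t) - b = (-209 + 3*126²) - 1*(-3088/116027) = (-209 + 3*15876) + 3088/116027 = (-209 + 47628) + 3088/116027 = 47419 + 3088/116027 = 5501887401/116027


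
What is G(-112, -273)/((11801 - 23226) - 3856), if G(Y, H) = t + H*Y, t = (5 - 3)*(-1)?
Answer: -30574/15281 ≈ -2.0008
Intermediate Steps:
t = -2 (t = 2*(-1) = -2)
G(Y, H) = -2 + H*Y
G(-112, -273)/((11801 - 23226) - 3856) = (-2 - 273*(-112))/((11801 - 23226) - 3856) = (-2 + 30576)/(-11425 - 3856) = 30574/(-15281) = 30574*(-1/15281) = -30574/15281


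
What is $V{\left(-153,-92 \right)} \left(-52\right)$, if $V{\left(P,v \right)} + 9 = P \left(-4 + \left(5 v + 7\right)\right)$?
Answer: $-3635424$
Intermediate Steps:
$V{\left(P,v \right)} = -9 + P \left(3 + 5 v\right)$ ($V{\left(P,v \right)} = -9 + P \left(-4 + \left(5 v + 7\right)\right) = -9 + P \left(-4 + \left(7 + 5 v\right)\right) = -9 + P \left(3 + 5 v\right)$)
$V{\left(-153,-92 \right)} \left(-52\right) = \left(-9 + 3 \left(-153\right) + 5 \left(-153\right) \left(-92\right)\right) \left(-52\right) = \left(-9 - 459 + 70380\right) \left(-52\right) = 69912 \left(-52\right) = -3635424$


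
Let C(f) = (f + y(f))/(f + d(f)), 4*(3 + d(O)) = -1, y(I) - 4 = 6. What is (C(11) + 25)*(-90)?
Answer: -77310/31 ≈ -2493.9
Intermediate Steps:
y(I) = 10 (y(I) = 4 + 6 = 10)
d(O) = -13/4 (d(O) = -3 + (¼)*(-1) = -3 - ¼ = -13/4)
C(f) = (10 + f)/(-13/4 + f) (C(f) = (f + 10)/(f - 13/4) = (10 + f)/(-13/4 + f))
(C(11) + 25)*(-90) = (4*(10 + 11)/(-13 + 4*11) + 25)*(-90) = (4*21/(-13 + 44) + 25)*(-90) = (4*21/31 + 25)*(-90) = (4*(1/31)*21 + 25)*(-90) = (84/31 + 25)*(-90) = (859/31)*(-90) = -77310/31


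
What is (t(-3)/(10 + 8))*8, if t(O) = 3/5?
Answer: 4/15 ≈ 0.26667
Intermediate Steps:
t(O) = ⅗ (t(O) = 3*(⅕) = ⅗)
(t(-3)/(10 + 8))*8 = ((⅗)/(10 + 8))*8 = ((⅗)/18)*8 = ((1/18)*(⅗))*8 = (1/30)*8 = 4/15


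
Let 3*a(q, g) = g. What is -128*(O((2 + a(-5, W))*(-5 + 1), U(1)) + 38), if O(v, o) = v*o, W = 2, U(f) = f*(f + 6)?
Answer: 14080/3 ≈ 4693.3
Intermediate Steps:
U(f) = f*(6 + f)
a(q, g) = g/3
O(v, o) = o*v
-128*(O((2 + a(-5, W))*(-5 + 1), U(1)) + 38) = -128*((1*(6 + 1))*((2 + (⅓)*2)*(-5 + 1)) + 38) = -128*((1*7)*((2 + ⅔)*(-4)) + 38) = -128*(7*((8/3)*(-4)) + 38) = -128*(7*(-32/3) + 38) = -128*(-224/3 + 38) = -128*(-110/3) = 14080/3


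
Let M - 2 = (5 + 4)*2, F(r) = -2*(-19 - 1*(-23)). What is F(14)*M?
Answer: -160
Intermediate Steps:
F(r) = -8 (F(r) = -2*(-19 + 23) = -2*4 = -8)
M = 20 (M = 2 + (5 + 4)*2 = 2 + 9*2 = 2 + 18 = 20)
F(14)*M = -8*20 = -160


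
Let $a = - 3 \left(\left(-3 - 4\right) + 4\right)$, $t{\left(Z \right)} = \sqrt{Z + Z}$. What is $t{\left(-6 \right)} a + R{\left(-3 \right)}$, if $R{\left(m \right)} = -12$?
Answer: $-12 + 18 i \sqrt{3} \approx -12.0 + 31.177 i$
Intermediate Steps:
$t{\left(Z \right)} = \sqrt{2} \sqrt{Z}$ ($t{\left(Z \right)} = \sqrt{2 Z} = \sqrt{2} \sqrt{Z}$)
$a = 9$ ($a = - 3 \left(-7 + 4\right) = \left(-3\right) \left(-3\right) = 9$)
$t{\left(-6 \right)} a + R{\left(-3 \right)} = \sqrt{2} \sqrt{-6} \cdot 9 - 12 = \sqrt{2} i \sqrt{6} \cdot 9 - 12 = 2 i \sqrt{3} \cdot 9 - 12 = 18 i \sqrt{3} - 12 = -12 + 18 i \sqrt{3}$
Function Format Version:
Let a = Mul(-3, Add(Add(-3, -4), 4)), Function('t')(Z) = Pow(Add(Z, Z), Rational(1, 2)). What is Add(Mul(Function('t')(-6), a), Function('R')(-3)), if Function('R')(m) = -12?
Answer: Add(-12, Mul(18, I, Pow(3, Rational(1, 2)))) ≈ Add(-12.000, Mul(31.177, I))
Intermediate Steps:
Function('t')(Z) = Mul(Pow(2, Rational(1, 2)), Pow(Z, Rational(1, 2))) (Function('t')(Z) = Pow(Mul(2, Z), Rational(1, 2)) = Mul(Pow(2, Rational(1, 2)), Pow(Z, Rational(1, 2))))
a = 9 (a = Mul(-3, Add(-7, 4)) = Mul(-3, -3) = 9)
Add(Mul(Function('t')(-6), a), Function('R')(-3)) = Add(Mul(Mul(Pow(2, Rational(1, 2)), Pow(-6, Rational(1, 2))), 9), -12) = Add(Mul(Mul(Pow(2, Rational(1, 2)), Mul(I, Pow(6, Rational(1, 2)))), 9), -12) = Add(Mul(Mul(2, I, Pow(3, Rational(1, 2))), 9), -12) = Add(Mul(18, I, Pow(3, Rational(1, 2))), -12) = Add(-12, Mul(18, I, Pow(3, Rational(1, 2))))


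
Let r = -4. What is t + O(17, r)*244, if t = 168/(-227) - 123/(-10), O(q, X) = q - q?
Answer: 26241/2270 ≈ 11.560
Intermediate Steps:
O(q, X) = 0
t = 26241/2270 (t = 168*(-1/227) - 123*(-1/10) = -168/227 + 123/10 = 26241/2270 ≈ 11.560)
t + O(17, r)*244 = 26241/2270 + 0*244 = 26241/2270 + 0 = 26241/2270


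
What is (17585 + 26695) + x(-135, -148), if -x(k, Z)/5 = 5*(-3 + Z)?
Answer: 48055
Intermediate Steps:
x(k, Z) = 75 - 25*Z (x(k, Z) = -25*(-3 + Z) = -5*(-15 + 5*Z) = 75 - 25*Z)
(17585 + 26695) + x(-135, -148) = (17585 + 26695) + (75 - 25*(-148)) = 44280 + (75 + 3700) = 44280 + 3775 = 48055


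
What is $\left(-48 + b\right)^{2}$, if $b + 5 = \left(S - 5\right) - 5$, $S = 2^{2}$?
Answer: $3481$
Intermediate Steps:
$S = 4$
$b = -11$ ($b = -5 + \left(\left(4 - 5\right) - 5\right) = -5 - 6 = -11$)
$\left(-48 + b\right)^{2} = \left(-48 - 11\right)^{2} = \left(-59\right)^{2} = 3481$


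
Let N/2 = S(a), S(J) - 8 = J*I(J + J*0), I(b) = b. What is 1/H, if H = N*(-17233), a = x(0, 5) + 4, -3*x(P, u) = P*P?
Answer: -1/827184 ≈ -1.2089e-6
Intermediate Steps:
x(P, u) = -P²/3 (x(P, u) = -P*P/3 = -P²/3)
a = 4 (a = -⅓*0² + 4 = -⅓*0 + 4 = 0 + 4 = 4)
S(J) = 8 + J² (S(J) = 8 + J*(J + J*0) = 8 + J*(J + 0) = 8 + J*J = 8 + J²)
N = 48 (N = 2*(8 + 4²) = 2*(8 + 16) = 2*24 = 48)
H = -827184 (H = 48*(-17233) = -827184)
1/H = 1/(-827184) = -1/827184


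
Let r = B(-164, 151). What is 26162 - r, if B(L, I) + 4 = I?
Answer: 26015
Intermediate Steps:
B(L, I) = -4 + I
r = 147 (r = -4 + 151 = 147)
26162 - r = 26162 - 1*147 = 26162 - 147 = 26015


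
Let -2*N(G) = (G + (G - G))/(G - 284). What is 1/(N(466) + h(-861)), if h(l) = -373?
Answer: -182/68119 ≈ -0.0026718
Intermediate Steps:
N(G) = -G/(2*(-284 + G)) (N(G) = -(G + (G - G))/(2*(G - 284)) = -(G + 0)/(2*(-284 + G)) = -G/(2*(-284 + G)))
1/(N(466) + h(-861)) = 1/(-1*466/(-568 + 2*466) - 373) = 1/(-1*466/(-568 + 932) - 373) = 1/(-1*466/364 - 373) = 1/(-1*466*1/364 - 373) = 1/(-233/182 - 373) = 1/(-68119/182) = -182/68119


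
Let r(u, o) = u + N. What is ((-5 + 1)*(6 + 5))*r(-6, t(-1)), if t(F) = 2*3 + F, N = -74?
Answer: 3520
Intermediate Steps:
t(F) = 6 + F
r(u, o) = -74 + u (r(u, o) = u - 74 = -74 + u)
((-5 + 1)*(6 + 5))*r(-6, t(-1)) = ((-5 + 1)*(6 + 5))*(-74 - 6) = -4*11*(-80) = -44*(-80) = 3520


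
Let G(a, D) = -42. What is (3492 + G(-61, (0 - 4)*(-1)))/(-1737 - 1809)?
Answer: -575/591 ≈ -0.97293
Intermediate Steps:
(3492 + G(-61, (0 - 4)*(-1)))/(-1737 - 1809) = (3492 - 42)/(-1737 - 1809) = 3450/(-3546) = 3450*(-1/3546) = -575/591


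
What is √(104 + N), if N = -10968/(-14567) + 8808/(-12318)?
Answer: 38*√64438059686833/29906051 ≈ 10.200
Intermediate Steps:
N = 1132948/29906051 (N = -10968*(-1/14567) + 8808*(-1/12318) = 10968/14567 - 1468/2053 = 1132948/29906051 ≈ 0.037884)
√(104 + N) = √(104 + 1132948/29906051) = √(3111362252/29906051) = 38*√64438059686833/29906051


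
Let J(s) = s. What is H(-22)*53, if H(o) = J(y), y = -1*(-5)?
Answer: 265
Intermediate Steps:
y = 5
H(o) = 5
H(-22)*53 = 5*53 = 265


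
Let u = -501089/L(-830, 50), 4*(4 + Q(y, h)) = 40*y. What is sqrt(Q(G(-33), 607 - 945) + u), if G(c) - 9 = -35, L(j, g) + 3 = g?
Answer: I*sqrt(24134359)/47 ≈ 104.52*I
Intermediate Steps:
L(j, g) = -3 + g
G(c) = -26 (G(c) = 9 - 35 = -26)
Q(y, h) = -4 + 10*y (Q(y, h) = -4 + (40*y)/4 = -4 + 10*y)
u = -501089/47 (u = -501089/(-3 + 50) = -501089/47 ≈ -10661.)
sqrt(Q(G(-33), 607 - 945) + u) = sqrt((-4 + 10*(-26)) - 501089/47) = sqrt((-4 - 260) - 501089/47) = sqrt(-264 - 501089/47) = sqrt(-513497/47) = I*sqrt(24134359)/47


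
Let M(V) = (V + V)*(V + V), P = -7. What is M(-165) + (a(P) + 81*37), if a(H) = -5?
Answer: 111892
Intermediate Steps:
M(V) = 4*V² (M(V) = (2*V)*(2*V) = 4*V²)
M(-165) + (a(P) + 81*37) = 4*(-165)² + (-5 + 81*37) = 4*27225 + (-5 + 2997) = 108900 + 2992 = 111892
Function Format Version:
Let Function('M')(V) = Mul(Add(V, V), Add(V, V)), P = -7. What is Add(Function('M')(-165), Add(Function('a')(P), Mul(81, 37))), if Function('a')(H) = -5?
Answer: 111892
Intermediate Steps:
Function('M')(V) = Mul(4, Pow(V, 2)) (Function('M')(V) = Mul(Mul(2, V), Mul(2, V)) = Mul(4, Pow(V, 2)))
Add(Function('M')(-165), Add(Function('a')(P), Mul(81, 37))) = Add(Mul(4, Pow(-165, 2)), Add(-5, Mul(81, 37))) = Add(Mul(4, 27225), Add(-5, 2997)) = Add(108900, 2992) = 111892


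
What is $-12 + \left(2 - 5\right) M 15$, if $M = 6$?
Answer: $-282$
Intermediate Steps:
$-12 + \left(2 - 5\right) M 15 = -12 + \left(2 - 5\right) 6 \cdot 15 = -12 + \left(-3\right) 6 \cdot 15 = -12 - 270 = -282$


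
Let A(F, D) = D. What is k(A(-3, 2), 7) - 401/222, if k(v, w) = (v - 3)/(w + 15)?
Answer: -2261/1221 ≈ -1.8518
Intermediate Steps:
k(v, w) = (-3 + v)/(15 + w)
k(A(-3, 2), 7) - 401/222 = (-3 + 2)/(15 + 7) - 401/222 = -1/22 - 401*1/222 = (1/22)*(-1) - 401/222 = -1/22 - 401/222 = -2261/1221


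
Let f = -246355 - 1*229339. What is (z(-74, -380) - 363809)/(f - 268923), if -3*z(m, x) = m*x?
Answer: 1119547/2233851 ≈ 0.50117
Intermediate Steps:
z(m, x) = -m*x/3
f = -475694 (f = -246355 - 229339 = -475694)
(z(-74, -380) - 363809)/(f - 268923) = (-⅓*(-74)*(-380) - 363809)/(-475694 - 268923) = (-28120/3 - 363809)/(-744617) = -1119547/3*(-1/744617) = 1119547/2233851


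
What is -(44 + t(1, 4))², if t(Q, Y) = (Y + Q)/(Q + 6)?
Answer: -97969/49 ≈ -1999.4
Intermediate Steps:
t(Q, Y) = (Q + Y)/(6 + Q)
-(44 + t(1, 4))² = -(44 + (1 + 4)/(6 + 1))² = -(44 + 5/7)² = -(313/7)² = -1*97969/49 = -97969/49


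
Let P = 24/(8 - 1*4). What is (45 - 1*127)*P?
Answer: -492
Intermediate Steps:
P = 6 (P = 24/(8 - 4) = 24/4 = 24*(¼) = 6)
(45 - 1*127)*P = (45 - 1*127)*6 = (45 - 127)*6 = -82*6 = -492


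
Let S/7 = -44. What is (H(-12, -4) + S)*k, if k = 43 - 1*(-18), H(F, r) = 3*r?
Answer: -19520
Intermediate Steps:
S = -308 (S = 7*(-44) = -308)
k = 61 (k = 43 + 18 = 61)
(H(-12, -4) + S)*k = (3*(-4) - 308)*61 = (-12 - 308)*61 = -320*61 = -19520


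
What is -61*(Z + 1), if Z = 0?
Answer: -61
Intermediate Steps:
-61*(Z + 1) = -61*(0 + 1) = -61*1 = -61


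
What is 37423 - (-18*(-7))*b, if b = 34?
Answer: 33139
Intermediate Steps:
37423 - (-18*(-7))*b = 37423 - (-18*(-7))*34 = 37423 - 126*34 = 37423 - 1*4284 = 37423 - 4284 = 33139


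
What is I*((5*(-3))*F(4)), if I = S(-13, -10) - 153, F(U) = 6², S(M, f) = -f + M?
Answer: 84240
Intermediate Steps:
S(M, f) = M - f
F(U) = 36
I = -156 (I = (-13 - 1*(-10)) - 153 = (-13 + 10) - 153 = -3 - 153 = -156)
I*((5*(-3))*F(4)) = -156*5*(-3)*36 = -(-2340)*36 = -156*(-540) = 84240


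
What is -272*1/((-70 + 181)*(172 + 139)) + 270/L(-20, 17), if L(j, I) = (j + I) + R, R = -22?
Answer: -1865494/172605 ≈ -10.808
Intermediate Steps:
L(j, I) = -22 + I + j (L(j, I) = (j + I) - 22 = (I + j) - 22 = -22 + I + j)
-272*1/((-70 + 181)*(172 + 139)) + 270/L(-20, 17) = -272*1/((-70 + 181)*(172 + 139)) + 270/(-22 + 17 - 20) = -272/(311*111) + 270/(-25) = -272/34521 + 270*(-1/25) = -272*1/34521 - 54/5 = -272/34521 - 54/5 = -1865494/172605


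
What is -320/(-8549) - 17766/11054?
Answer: -74172127/47250323 ≈ -1.5698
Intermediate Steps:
-320/(-8549) - 17766/11054 = -320*(-1/8549) - 17766*1/11054 = 320/8549 - 8883/5527 = -74172127/47250323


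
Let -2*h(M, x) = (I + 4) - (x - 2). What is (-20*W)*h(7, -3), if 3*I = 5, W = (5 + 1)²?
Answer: 3840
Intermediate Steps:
W = 36 (W = 6² = 36)
I = 5/3 (I = (⅓)*5 = 5/3 ≈ 1.6667)
h(M, x) = -23/6 + x/2 (h(M, x) = -((5/3 + 4) - (x - 2))/2 = -(17/3 - (-2 + x))/2 = -(17/3 + (2 - x))/2 = -(23/3 - x)/2 = -23/6 + x/2)
(-20*W)*h(7, -3) = (-20*36)*(-23/6 + (½)*(-3)) = -720*(-23/6 - 3/2) = -720*(-16/3) = 3840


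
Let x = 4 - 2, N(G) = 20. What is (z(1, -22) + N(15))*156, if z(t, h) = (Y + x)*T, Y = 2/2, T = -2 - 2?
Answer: 1248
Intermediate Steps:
T = -4
Y = 1 (Y = 2*(½) = 1)
x = 2
z(t, h) = -12 (z(t, h) = (1 + 2)*(-4) = 3*(-4) = -12)
(z(1, -22) + N(15))*156 = (-12 + 20)*156 = 8*156 = 1248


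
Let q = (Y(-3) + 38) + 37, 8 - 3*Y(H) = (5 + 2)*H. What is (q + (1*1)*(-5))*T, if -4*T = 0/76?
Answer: 0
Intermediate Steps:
Y(H) = 8/3 - 7*H/3 (Y(H) = 8/3 - (5 + 2)*H/3 = 8/3 - 7*H/3)
T = 0 (T = -0/76 = -¼*0 = 0)
q = 254/3 (q = ((8/3 - 7/3*(-3)) + 38) + 37 = ((8/3 + 7) + 38) + 37 = (29/3 + 38) + 37 = 143/3 + 37 = 254/3 ≈ 84.667)
(q + (1*1)*(-5))*T = (254/3 + (1*1)*(-5))*0 = (254/3 + 1*(-5))*0 = (254/3 - 5)*0 = (239/3)*0 = 0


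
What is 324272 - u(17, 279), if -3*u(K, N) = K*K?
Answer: 973105/3 ≈ 3.2437e+5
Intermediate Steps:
u(K, N) = -K²/3 (u(K, N) = -K*K/3 = -K²/3)
324272 - u(17, 279) = 324272 - (-1)*17²/3 = 324272 - (-1)*289/3 = 324272 - 1*(-289/3) = 324272 + 289/3 = 973105/3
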